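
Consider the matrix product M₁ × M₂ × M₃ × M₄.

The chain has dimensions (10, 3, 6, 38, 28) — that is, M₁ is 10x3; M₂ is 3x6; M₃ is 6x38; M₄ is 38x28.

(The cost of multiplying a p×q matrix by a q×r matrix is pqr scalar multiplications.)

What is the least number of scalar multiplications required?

4716

Adjacent pairs: M₁M₂ = 10·3·6 = 180; M₂M₃ = 3·6·38 = 684; M₃M₄ = 6·38·28 = 6384.
Length 3: M₁..M₃: k=1: 0+684+10·3·38=1824; k=2: 180+0+10·6·38=2460 → min 1824 | M₂..M₄: k=2: 0+6384+3·6·28=6888; k=3: 684+0+3·38·28=3876 → min 3876.
Length 4: M₁..M₄: k=1: 0+3876+10·3·28=4716; k=2: 180+6384+10·6·28=8244; k=3: 1824+0+10·38·28=12464 → min 4716.
Optimal order: (M₁ × ((M₂ × M₃) × M₄)) with cost 4716.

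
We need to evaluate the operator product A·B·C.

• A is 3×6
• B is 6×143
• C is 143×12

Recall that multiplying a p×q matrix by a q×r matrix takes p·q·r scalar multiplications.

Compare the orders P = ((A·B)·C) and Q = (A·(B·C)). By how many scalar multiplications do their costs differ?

2790

Order P = ((A·B)·C): (A·B): 3×6 by 6×143 → 3×143, cost 3·6·143 = 2574; ((A·B)·C): 3×143 by 143×12 → 3×12, cost 3·143·12 = 5148; cumulative 7722. Total 7722.
Order Q = (A·(B·C)): (B·C): 6×143 by 143×12 → 6×12, cost 6·143·12 = 10296; (A·(B·C)): 3×6 by 6×12 → 3×12, cost 3·6·12 = 216; cumulative 10512. Total 10512.
Difference: |7722 − 10512| = 2790.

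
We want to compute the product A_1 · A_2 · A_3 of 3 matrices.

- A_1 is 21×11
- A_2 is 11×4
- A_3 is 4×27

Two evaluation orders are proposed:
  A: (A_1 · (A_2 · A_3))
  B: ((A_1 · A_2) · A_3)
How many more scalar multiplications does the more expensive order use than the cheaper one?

4233

Order A = (A_1 · (A_2 · A_3)): (A_2 · A_3): 11×4 by 4×27 → 11×27, cost 11·4·27 = 1188; (A_1 · (A_2 · A_3)): 21×11 by 11×27 → 21×27, cost 21·11·27 = 6237; cumulative 7425. Total 7425.
Order B = ((A_1 · A_2) · A_3): (A_1 · A_2): 21×11 by 11×4 → 21×4, cost 21·11·4 = 924; ((A_1 · A_2) · A_3): 21×4 by 4×27 → 21×27, cost 21·4·27 = 2268; cumulative 3192. Total 3192.
Difference: |7425 − 3192| = 4233.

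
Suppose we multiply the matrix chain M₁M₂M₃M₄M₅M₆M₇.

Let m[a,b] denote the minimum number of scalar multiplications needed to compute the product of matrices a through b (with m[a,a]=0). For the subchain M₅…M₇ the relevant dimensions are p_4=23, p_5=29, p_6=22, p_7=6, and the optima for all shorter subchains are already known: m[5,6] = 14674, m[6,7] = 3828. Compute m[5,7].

m[5,7] = min over k∈[5,6] of m[5,k]+m[k+1,7]+p_{4}·p_k·p_{7}.
k=5: 0 + 3828 + 23·29·6 = 7830; k=6: 14674 + 0 + 23·22·6 = 17710.
Minimum: 7830 at k=5.

7830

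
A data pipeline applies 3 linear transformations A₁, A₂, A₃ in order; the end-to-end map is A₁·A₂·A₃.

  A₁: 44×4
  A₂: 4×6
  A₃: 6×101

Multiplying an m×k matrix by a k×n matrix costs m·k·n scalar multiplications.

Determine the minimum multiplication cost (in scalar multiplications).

20200

Order (A₁·(A₂·A₃)): (A₂·A₃): 4×6 by 6×101 → 4×101, cost 4·6·101 = 2424; (A₁·(A₂·A₃)): 44×4 by 4×101 → 44×101, cost 44·4·101 = 17776; cumulative 20200. Total 20200.
Order ((A₁·A₂)·A₃): (A₁·A₂): 44×4 by 4×6 → 44×6, cost 44·4·6 = 1056; ((A₁·A₂)·A₃): 44×6 by 6×101 → 44×101, cost 44·6·101 = 26664; cumulative 27720. Total 27720.
Minimum: 20200.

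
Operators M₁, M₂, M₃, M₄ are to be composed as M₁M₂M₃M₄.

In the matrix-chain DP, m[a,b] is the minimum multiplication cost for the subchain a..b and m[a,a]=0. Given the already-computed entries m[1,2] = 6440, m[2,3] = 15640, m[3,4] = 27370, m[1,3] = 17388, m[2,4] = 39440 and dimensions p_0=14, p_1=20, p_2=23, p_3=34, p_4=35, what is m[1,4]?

m[1,4] = min over k∈[1,3] of m[1,k]+m[k+1,4]+p_{0}·p_k·p_{4}.
k=1: 0 + 39440 + 14·20·35 = 49240; k=2: 6440 + 27370 + 14·23·35 = 45080; k=3: 17388 + 0 + 14·34·35 = 34048.
Minimum: 34048 at k=3.

34048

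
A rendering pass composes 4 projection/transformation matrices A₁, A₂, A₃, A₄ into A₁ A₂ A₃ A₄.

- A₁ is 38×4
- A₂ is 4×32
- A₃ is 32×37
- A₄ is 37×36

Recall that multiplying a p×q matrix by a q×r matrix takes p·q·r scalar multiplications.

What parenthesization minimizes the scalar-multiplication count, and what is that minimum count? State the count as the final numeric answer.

Adjacent pairs: A₁A₂ = 38·4·32 = 4864; A₂A₃ = 4·32·37 = 4736; A₃A₄ = 32·37·36 = 42624.
Length 3: A₁..A₃: k=1: 0+4736+38·4·37=10360; k=2: 4864+0+38·32·37=49856 → min 10360 | A₂..A₄: k=2: 0+42624+4·32·36=47232; k=3: 4736+0+4·37·36=10064 → min 10064.
Length 4: A₁..A₄: k=1: 0+10064+38·4·36=15536; k=2: 4864+42624+38·32·36=91264; k=3: 10360+0+38·37·36=60976 → min 15536.
Optimal parenthesization: (A₁ ((A₂ A₃) A₄)) with cost 15536.

15536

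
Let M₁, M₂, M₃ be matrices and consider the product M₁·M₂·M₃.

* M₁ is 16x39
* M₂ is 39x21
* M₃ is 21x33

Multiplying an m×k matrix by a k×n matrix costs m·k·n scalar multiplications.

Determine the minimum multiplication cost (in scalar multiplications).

24192

Order (M₁·(M₂·M₃)): (M₂·M₃): 39×21 by 21×33 → 39×33, cost 39·21·33 = 27027; (M₁·(M₂·M₃)): 16×39 by 39×33 → 16×33, cost 16·39·33 = 20592; cumulative 47619. Total 47619.
Order ((M₁·M₂)·M₃): (M₁·M₂): 16×39 by 39×21 → 16×21, cost 16·39·21 = 13104; ((M₁·M₂)·M₃): 16×21 by 21×33 → 16×33, cost 16·21·33 = 11088; cumulative 24192. Total 24192.
Minimum: 24192.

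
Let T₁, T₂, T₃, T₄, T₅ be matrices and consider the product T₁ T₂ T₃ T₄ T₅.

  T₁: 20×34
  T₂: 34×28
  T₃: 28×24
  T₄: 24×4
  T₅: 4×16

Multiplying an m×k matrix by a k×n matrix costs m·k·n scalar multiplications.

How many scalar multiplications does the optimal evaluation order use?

Adjacent pairs: T₁T₂ = 20·34·28 = 19040; T₂T₃ = 34·28·24 = 22848; T₃T₄ = 28·24·4 = 2688; T₄T₅ = 24·4·16 = 1536.
Length 3: T₁..T₃: k=1: 0+22848+20·34·24=39168; k=2: 19040+0+20·28·24=32480 → min 32480 | T₂..T₄: k=2: 0+2688+34·28·4=6496; k=3: 22848+0+34·24·4=26112 → min 6496 | T₃..T₅: k=3: 0+1536+28·24·16=12288; k=4: 2688+0+28·4·16=4480 → min 4480.
Length 4: T₁..T₄: k=1: 0+6496+20·34·4=9216; k=2: 19040+2688+20·28·4=23968; k=3: 32480+0+20·24·4=34400 → min 9216 | T₂..T₅: k=2: 0+4480+34·28·16=19712; k=3: 22848+1536+34·24·16=37440; k=4: 6496+0+34·4·16=8672 → min 8672.
Length 5: T₁..T₅: k=1: 0+8672+20·34·16=19552; k=2: 19040+4480+20·28·16=32480; k=3: 32480+1536+20·24·16=41696; k=4: 9216+0+20·4·16=10496 → min 10496.
Optimal order: ((T₁ (T₂ (T₃ T₄))) T₅) with cost 10496.

10496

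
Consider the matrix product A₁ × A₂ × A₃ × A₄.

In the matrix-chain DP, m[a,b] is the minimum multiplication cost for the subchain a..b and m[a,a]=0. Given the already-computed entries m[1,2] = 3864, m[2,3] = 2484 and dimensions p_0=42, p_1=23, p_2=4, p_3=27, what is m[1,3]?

8400

m[1,3] = min over k∈[1,2] of m[1,k]+m[k+1,3]+p_{0}·p_k·p_{3}.
k=1: 0 + 2484 + 42·23·27 = 28566; k=2: 3864 + 0 + 42·4·27 = 8400.
Minimum: 8400 at k=2.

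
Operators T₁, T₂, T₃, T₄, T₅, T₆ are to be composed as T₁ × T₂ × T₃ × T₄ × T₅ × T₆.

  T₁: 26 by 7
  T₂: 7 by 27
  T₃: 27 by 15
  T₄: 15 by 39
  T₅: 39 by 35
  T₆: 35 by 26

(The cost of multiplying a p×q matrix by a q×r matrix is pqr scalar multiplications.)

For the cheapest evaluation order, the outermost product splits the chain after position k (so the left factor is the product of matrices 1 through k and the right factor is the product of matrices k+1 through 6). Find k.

1

Adjacent pairs: T₁T₂ = 26·7·27 = 4914; T₂T₃ = 7·27·15 = 2835; T₃T₄ = 27·15·39 = 15795; T₄T₅ = 15·39·35 = 20475; T₅T₆ = 39·35·26 = 35490.
Length 3: T₁..T₃: k=1: 0+2835+26·7·15=5565; k=2: 4914+0+26·27·15=15444 → min 5565 | T₂..T₄: k=2: 0+15795+7·27·39=23166; k=3: 2835+0+7·15·39=6930 → min 6930 | T₃..T₅: k=3: 0+20475+27·15·35=34650; k=4: 15795+0+27·39·35=52650 → min 34650 | T₄..T₆: k=4: 0+35490+15·39·26=50700; k=5: 20475+0+15·35·26=34125 → min 34125.
Length 4: T₁..T₄: k=1: 0+6930+26·7·39=14028; k=2: 4914+15795+26·27·39=48087; k=3: 5565+0+26·15·39=20775 → min 14028 | T₂..T₅: k=2: 0+34650+7·27·35=41265; k=3: 2835+20475+7·15·35=26985; k=4: 6930+0+7·39·35=16485 → min 16485 | T₃..T₆: k=3: 0+34125+27·15·26=44655; k=4: 15795+35490+27·39·26=78663; k=5: 34650+0+27·35·26=59220 → min 44655.
Length 5: T₁..T₅: k=1: 0+16485+26·7·35=22855; k=2: 4914+34650+26·27·35=64134; k=3: 5565+20475+26·15·35=39690; k=4: 14028+0+26·39·35=49518 → min 22855 | T₂..T₆: k=2: 0+44655+7·27·26=49569; k=3: 2835+34125+7·15·26=39690; k=4: 6930+35490+7·39·26=49518; k=5: 16485+0+7·35·26=22855 → min 22855.
Top-level splits: k=1: (T₁..T₁)·(T₂..T₆) → 0+22855+26·7·26 = 27587; k=2: (T₁..T₂)·(T₃..T₆) → 4914+44655+26·27·26 = 67821; k=3: (T₁..T₃)·(T₄..T₆) → 5565+34125+26·15·26 = 49830; k=4: (T₁..T₄)·(T₅..T₆) → 14028+35490+26·39·26 = 75882; k=5: (T₁..T₅)·(T₆..T₆) → 22855+0+26·35·26 = 46515.
Best split is after T₁, i.e. k = 1.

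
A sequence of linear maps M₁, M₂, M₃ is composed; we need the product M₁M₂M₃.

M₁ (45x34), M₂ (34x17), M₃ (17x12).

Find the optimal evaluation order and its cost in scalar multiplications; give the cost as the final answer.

25296

(M₁(M₂M₃)): cost 25296.
((M₁M₂)M₃): cost 35190.
Optimal: (M₁(M₂M₃)) with cost 25296.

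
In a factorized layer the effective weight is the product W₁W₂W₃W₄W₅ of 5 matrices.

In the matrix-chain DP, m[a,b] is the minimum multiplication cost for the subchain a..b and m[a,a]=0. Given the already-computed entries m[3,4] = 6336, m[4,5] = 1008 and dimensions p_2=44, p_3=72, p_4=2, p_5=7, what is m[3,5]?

6952

m[3,5] = min over k∈[3,4] of m[3,k]+m[k+1,5]+p_{2}·p_k·p_{5}.
k=3: 0 + 1008 + 44·72·7 = 23184; k=4: 6336 + 0 + 44·2·7 = 6952.
Minimum: 6952 at k=4.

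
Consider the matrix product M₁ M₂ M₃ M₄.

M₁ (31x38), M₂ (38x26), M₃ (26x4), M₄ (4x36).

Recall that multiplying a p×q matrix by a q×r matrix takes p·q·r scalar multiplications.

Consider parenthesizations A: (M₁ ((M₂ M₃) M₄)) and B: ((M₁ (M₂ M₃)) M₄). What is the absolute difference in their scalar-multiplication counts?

Order A = (M₁ ((M₂ M₃) M₄)): (M₂ M₃): 38×26 by 26×4 → 38×4, cost 38·26·4 = 3952; ((M₂ M₃) M₄): 38×4 by 4×36 → 38×36, cost 38·4·36 = 5472; cumulative 9424; (M₁ ((M₂ M₃) M₄)): 31×38 by 38×36 → 31×36, cost 31·38·36 = 42408; cumulative 51832. Total 51832.
Order B = ((M₁ (M₂ M₃)) M₄): (M₂ M₃): 38×26 by 26×4 → 38×4, cost 38·26·4 = 3952; (M₁ (M₂ M₃)): 31×38 by 38×4 → 31×4, cost 31·38·4 = 4712; cumulative 8664; ((M₁ (M₂ M₃)) M₄): 31×4 by 4×36 → 31×36, cost 31·4·36 = 4464; cumulative 13128. Total 13128.
Difference: |51832 − 13128| = 38704.

38704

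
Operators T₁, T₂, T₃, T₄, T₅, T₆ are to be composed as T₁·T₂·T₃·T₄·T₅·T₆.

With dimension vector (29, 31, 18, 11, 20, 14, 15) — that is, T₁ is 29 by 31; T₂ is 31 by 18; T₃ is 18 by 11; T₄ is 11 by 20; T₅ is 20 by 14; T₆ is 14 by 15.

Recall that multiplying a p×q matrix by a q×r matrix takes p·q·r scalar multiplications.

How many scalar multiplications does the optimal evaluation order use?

26202

Adjacent pairs: T₁T₂ = 29·31·18 = 16182; T₂T₃ = 31·18·11 = 6138; T₃T₄ = 18·11·20 = 3960; T₄T₅ = 11·20·14 = 3080; T₅T₆ = 20·14·15 = 4200.
Length 3: T₁..T₃: k=1: 0+6138+29·31·11=16027; k=2: 16182+0+29·18·11=21924 → min 16027 | T₂..T₄: k=2: 0+3960+31·18·20=15120; k=3: 6138+0+31·11·20=12958 → min 12958 | T₃..T₅: k=3: 0+3080+18·11·14=5852; k=4: 3960+0+18·20·14=9000 → min 5852 | T₄..T₆: k=4: 0+4200+11·20·15=7500; k=5: 3080+0+11·14·15=5390 → min 5390.
Length 4: T₁..T₄: k=1: 0+12958+29·31·20=30938; k=2: 16182+3960+29·18·20=30582; k=3: 16027+0+29·11·20=22407 → min 22407 | T₂..T₅: k=2: 0+5852+31·18·14=13664; k=3: 6138+3080+31·11·14=13992; k=4: 12958+0+31·20·14=21638 → min 13664 | T₃..T₆: k=3: 0+5390+18·11·15=8360; k=4: 3960+4200+18·20·15=13560; k=5: 5852+0+18·14·15=9632 → min 8360.
Length 5: T₁..T₅: k=1: 0+13664+29·31·14=26250; k=2: 16182+5852+29·18·14=29342; k=3: 16027+3080+29·11·14=23573; k=4: 22407+0+29·20·14=30527 → min 23573 | T₂..T₆: k=2: 0+8360+31·18·15=16730; k=3: 6138+5390+31·11·15=16643; k=4: 12958+4200+31·20·15=26458; k=5: 13664+0+31·14·15=20174 → min 16643.
Length 6: T₁..T₆: k=1: 0+16643+29·31·15=30128; k=2: 16182+8360+29·18·15=32372; k=3: 16027+5390+29·11·15=26202; k=4: 22407+4200+29·20·15=35307; k=5: 23573+0+29·14·15=29663 → min 26202.
Optimal order: ((T₁·(T₂·T₃))·((T₄·T₅)·T₆)) with cost 26202.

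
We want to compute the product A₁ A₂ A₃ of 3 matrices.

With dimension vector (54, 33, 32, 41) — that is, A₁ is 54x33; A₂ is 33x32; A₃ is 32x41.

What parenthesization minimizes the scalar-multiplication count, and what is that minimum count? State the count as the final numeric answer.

116358

(A₁ (A₂ A₃)): cost 116358.
((A₁ A₂) A₃): cost 127872.
Optimal: (A₁ (A₂ A₃)) with cost 116358.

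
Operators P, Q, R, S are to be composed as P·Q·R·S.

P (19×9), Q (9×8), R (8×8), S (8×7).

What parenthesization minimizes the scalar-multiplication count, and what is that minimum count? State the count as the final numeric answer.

2149

Adjacent pairs: PQ = 19·9·8 = 1368; QR = 9·8·8 = 576; RS = 8·8·7 = 448.
Length 3: P..R: k=1: 0+576+19·9·8=1944; k=2: 1368+0+19·8·8=2584 → min 1944 | Q..S: k=2: 0+448+9·8·7=952; k=3: 576+0+9·8·7=1080 → min 952.
Length 4: P..S: k=1: 0+952+19·9·7=2149; k=2: 1368+448+19·8·7=2880; k=3: 1944+0+19·8·7=3008 → min 2149.
Optimal parenthesization: (P·(Q·(R·S))) with cost 2149.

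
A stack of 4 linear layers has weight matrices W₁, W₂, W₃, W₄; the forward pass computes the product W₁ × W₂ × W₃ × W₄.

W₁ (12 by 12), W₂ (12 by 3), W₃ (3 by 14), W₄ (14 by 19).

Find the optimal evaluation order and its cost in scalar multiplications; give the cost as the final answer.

Adjacent pairs: W₁W₂ = 12·12·3 = 432; W₂W₃ = 12·3·14 = 504; W₃W₄ = 3·14·19 = 798.
Length 3: W₁..W₃: k=1: 0+504+12·12·14=2520; k=2: 432+0+12·3·14=936 → min 936 | W₂..W₄: k=2: 0+798+12·3·19=1482; k=3: 504+0+12·14·19=3696 → min 1482.
Length 4: W₁..W₄: k=1: 0+1482+12·12·19=4218; k=2: 432+798+12·3·19=1914; k=3: 936+0+12·14·19=4128 → min 1914.
Optimal parenthesization: ((W₁ × W₂) × (W₃ × W₄)) with cost 1914.

1914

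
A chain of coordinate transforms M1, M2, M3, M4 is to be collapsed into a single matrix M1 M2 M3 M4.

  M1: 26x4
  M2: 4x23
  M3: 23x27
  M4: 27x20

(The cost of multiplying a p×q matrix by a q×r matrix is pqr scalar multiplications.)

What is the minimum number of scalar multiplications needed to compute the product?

6724

Adjacent pairs: M1M2 = 26·4·23 = 2392; M2M3 = 4·23·27 = 2484; M3M4 = 23·27·20 = 12420.
Length 3: M1..M3: k=1: 0+2484+26·4·27=5292; k=2: 2392+0+26·23·27=18538 → min 5292 | M2..M4: k=2: 0+12420+4·23·20=14260; k=3: 2484+0+4·27·20=4644 → min 4644.
Length 4: M1..M4: k=1: 0+4644+26·4·20=6724; k=2: 2392+12420+26·23·20=26772; k=3: 5292+0+26·27·20=19332 → min 6724.
Optimal order: (M1 ((M2 M3) M4)) with cost 6724.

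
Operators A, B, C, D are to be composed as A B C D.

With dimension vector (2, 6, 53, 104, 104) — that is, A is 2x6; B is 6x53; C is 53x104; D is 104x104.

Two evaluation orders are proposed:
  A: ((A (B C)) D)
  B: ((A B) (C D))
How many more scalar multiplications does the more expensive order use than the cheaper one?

Order A = ((A (B C)) D): (B C): 6×53 by 53×104 → 6×104, cost 6·53·104 = 33072; (A (B C)): 2×6 by 6×104 → 2×104, cost 2·6·104 = 1248; cumulative 34320; ((A (B C)) D): 2×104 by 104×104 → 2×104, cost 2·104·104 = 21632; cumulative 55952. Total 55952.
Order B = ((A B) (C D)): (A B): 2×6 by 6×53 → 2×53, cost 2·6·53 = 636; (C D): 53×104 by 104×104 → 53×104, cost 53·104·104 = 573248; ((A B) (C D)): 2×53 by 53×104 → 2×104, cost 2·53·104 = 11024; cumulative 584908. Total 584908.
Difference: |55952 − 584908| = 528956.

528956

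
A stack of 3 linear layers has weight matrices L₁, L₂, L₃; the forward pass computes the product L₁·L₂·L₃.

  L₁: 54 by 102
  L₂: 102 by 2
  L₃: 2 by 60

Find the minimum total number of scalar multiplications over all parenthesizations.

17496

Order (L₁·(L₂·L₃)): (L₂·L₃): 102×2 by 2×60 → 102×60, cost 102·2·60 = 12240; (L₁·(L₂·L₃)): 54×102 by 102×60 → 54×60, cost 54·102·60 = 330480; cumulative 342720. Total 342720.
Order ((L₁·L₂)·L₃): (L₁·L₂): 54×102 by 102×2 → 54×2, cost 54·102·2 = 11016; ((L₁·L₂)·L₃): 54×2 by 2×60 → 54×60, cost 54·2·60 = 6480; cumulative 17496. Total 17496.
Minimum: 17496.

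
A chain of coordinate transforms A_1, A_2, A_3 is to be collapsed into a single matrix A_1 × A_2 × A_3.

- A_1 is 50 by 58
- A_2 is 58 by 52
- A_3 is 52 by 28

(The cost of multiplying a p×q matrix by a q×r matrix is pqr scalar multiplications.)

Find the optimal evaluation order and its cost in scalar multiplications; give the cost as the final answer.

(A_1 × (A_2 × A_3)): cost 165648.
((A_1 × A_2) × A_3): cost 223600.
Optimal: (A_1 × (A_2 × A_3)) with cost 165648.

165648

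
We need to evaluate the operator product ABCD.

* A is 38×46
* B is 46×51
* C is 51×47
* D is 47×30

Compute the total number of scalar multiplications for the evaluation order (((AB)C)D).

(AB): 38×46 by 46×51 → 38×51, cost 38·46·51 = 89148
((AB)C): 38×51 by 51×47 → 38×47, cost 38·51·47 = 91086; cumulative 180234
(((AB)C)D): 38×47 by 47×30 → 38×30, cost 38·47·30 = 53580; cumulative 233814
Total: 233814 scalar multiplications.

233814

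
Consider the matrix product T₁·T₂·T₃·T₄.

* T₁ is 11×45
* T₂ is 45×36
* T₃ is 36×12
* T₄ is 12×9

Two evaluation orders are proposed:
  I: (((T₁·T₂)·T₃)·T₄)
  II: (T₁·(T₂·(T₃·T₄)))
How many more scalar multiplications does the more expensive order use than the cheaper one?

837

Order I = (((T₁·T₂)·T₃)·T₄): (T₁·T₂): 11×45 by 45×36 → 11×36, cost 11·45·36 = 17820; ((T₁·T₂)·T₃): 11×36 by 36×12 → 11×12, cost 11·36·12 = 4752; cumulative 22572; (((T₁·T₂)·T₃)·T₄): 11×12 by 12×9 → 11×9, cost 11·12·9 = 1188; cumulative 23760. Total 23760.
Order II = (T₁·(T₂·(T₃·T₄))): (T₃·T₄): 36×12 by 12×9 → 36×9, cost 36·12·9 = 3888; (T₂·(T₃·T₄)): 45×36 by 36×9 → 45×9, cost 45·36·9 = 14580; cumulative 18468; (T₁·(T₂·(T₃·T₄))): 11×45 by 45×9 → 11×9, cost 11·45·9 = 4455; cumulative 22923. Total 22923.
Difference: |23760 − 22923| = 837.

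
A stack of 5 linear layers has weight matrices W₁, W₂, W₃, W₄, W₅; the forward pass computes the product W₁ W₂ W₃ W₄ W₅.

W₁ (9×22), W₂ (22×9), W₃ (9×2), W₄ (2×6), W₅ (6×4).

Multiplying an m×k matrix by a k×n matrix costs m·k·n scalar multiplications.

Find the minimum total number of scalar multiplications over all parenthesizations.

912

Adjacent pairs: W₁W₂ = 9·22·9 = 1782; W₂W₃ = 22·9·2 = 396; W₃W₄ = 9·2·6 = 108; W₄W₅ = 2·6·4 = 48.
Length 3: W₁..W₃: k=1: 0+396+9·22·2=792; k=2: 1782+0+9·9·2=1944 → min 792 | W₂..W₄: k=2: 0+108+22·9·6=1296; k=3: 396+0+22·2·6=660 → min 660 | W₃..W₅: k=3: 0+48+9·2·4=120; k=4: 108+0+9·6·4=324 → min 120.
Length 4: W₁..W₄: k=1: 0+660+9·22·6=1848; k=2: 1782+108+9·9·6=2376; k=3: 792+0+9·2·6=900 → min 900 | W₂..W₅: k=2: 0+120+22·9·4=912; k=3: 396+48+22·2·4=620; k=4: 660+0+22·6·4=1188 → min 620.
Length 5: W₁..W₅: k=1: 0+620+9·22·4=1412; k=2: 1782+120+9·9·4=2226; k=3: 792+48+9·2·4=912; k=4: 900+0+9·6·4=1116 → min 912.
Optimal order: ((W₁ (W₂ W₃)) (W₄ W₅)) with cost 912.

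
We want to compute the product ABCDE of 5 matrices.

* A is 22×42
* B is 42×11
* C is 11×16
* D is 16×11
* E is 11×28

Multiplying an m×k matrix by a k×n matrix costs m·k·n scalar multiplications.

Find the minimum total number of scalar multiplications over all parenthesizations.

21538

Adjacent pairs: AB = 22·42·11 = 10164; BC = 42·11·16 = 7392; CD = 11·16·11 = 1936; DE = 16·11·28 = 4928.
Length 3: A..C: k=1: 0+7392+22·42·16=22176; k=2: 10164+0+22·11·16=14036 → min 14036 | B..D: k=2: 0+1936+42·11·11=7018; k=3: 7392+0+42·16·11=14784 → min 7018 | C..E: k=3: 0+4928+11·16·28=9856; k=4: 1936+0+11·11·28=5324 → min 5324.
Length 4: A..D: k=1: 0+7018+22·42·11=17182; k=2: 10164+1936+22·11·11=14762; k=3: 14036+0+22·16·11=17908 → min 14762 | B..E: k=2: 0+5324+42·11·28=18260; k=3: 7392+4928+42·16·28=31136; k=4: 7018+0+42·11·28=19954 → min 18260.
Length 5: A..E: k=1: 0+18260+22·42·28=44132; k=2: 10164+5324+22·11·28=22264; k=3: 14036+4928+22·16·28=28820; k=4: 14762+0+22·11·28=21538 → min 21538.
Optimal order: (((AB)(CD))E) with cost 21538.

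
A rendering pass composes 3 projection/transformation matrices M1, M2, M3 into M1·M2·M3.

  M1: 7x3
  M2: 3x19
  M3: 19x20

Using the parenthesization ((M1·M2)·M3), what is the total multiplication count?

(M1·M2): 7×3 by 3×19 → 7×19, cost 7·3·19 = 399
((M1·M2)·M3): 7×19 by 19×20 → 7×20, cost 7·19·20 = 2660; cumulative 3059
Total: 3059 scalar multiplications.

3059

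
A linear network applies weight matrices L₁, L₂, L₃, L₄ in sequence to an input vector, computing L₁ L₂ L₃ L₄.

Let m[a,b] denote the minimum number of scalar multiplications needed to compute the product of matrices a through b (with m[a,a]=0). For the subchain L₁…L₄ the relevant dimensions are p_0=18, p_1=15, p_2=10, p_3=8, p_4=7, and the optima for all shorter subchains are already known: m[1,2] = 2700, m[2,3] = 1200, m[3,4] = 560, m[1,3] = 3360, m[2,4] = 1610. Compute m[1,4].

m[1,4] = min over k∈[1,3] of m[1,k]+m[k+1,4]+p_{0}·p_k·p_{4}.
k=1: 0 + 1610 + 18·15·7 = 3500; k=2: 2700 + 560 + 18·10·7 = 4520; k=3: 3360 + 0 + 18·8·7 = 4368.
Minimum: 3500 at k=1.

3500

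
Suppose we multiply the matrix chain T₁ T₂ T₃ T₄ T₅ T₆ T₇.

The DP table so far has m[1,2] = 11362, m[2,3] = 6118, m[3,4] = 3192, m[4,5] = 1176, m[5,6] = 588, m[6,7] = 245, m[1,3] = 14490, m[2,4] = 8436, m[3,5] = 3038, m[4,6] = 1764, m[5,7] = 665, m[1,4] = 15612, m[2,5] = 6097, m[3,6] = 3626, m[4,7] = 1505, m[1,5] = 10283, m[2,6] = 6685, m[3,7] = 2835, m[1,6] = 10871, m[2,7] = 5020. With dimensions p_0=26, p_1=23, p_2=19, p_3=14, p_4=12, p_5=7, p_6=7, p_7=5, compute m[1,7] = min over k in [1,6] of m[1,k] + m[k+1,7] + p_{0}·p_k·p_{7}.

8010

m[1,7] = min over k∈[1,6] of m[1,k]+m[k+1,7]+p_{0}·p_k·p_{7}.
k=1: 0 + 5020 + 26·23·5 = 8010; k=2: 11362 + 2835 + 26·19·5 = 16667; k=3: 14490 + 1505 + 26·14·5 = 17815; k=4: 15612 + 665 + 26·12·5 = 17837; k=5: 10283 + 245 + 26·7·5 = 11438; k=6: 10871 + 0 + 26·7·5 = 11781.
Minimum: 8010 at k=1.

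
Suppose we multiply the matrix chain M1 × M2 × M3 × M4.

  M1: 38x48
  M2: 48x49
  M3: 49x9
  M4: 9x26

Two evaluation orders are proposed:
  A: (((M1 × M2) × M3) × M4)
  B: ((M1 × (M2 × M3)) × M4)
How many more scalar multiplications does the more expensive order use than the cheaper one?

Order A = (((M1 × M2) × M3) × M4): (M1 × M2): 38×48 by 48×49 → 38×49, cost 38·48·49 = 89376; ((M1 × M2) × M3): 38×49 by 49×9 → 38×9, cost 38·49·9 = 16758; cumulative 106134; (((M1 × M2) × M3) × M4): 38×9 by 9×26 → 38×26, cost 38·9·26 = 8892; cumulative 115026. Total 115026.
Order B = ((M1 × (M2 × M3)) × M4): (M2 × M3): 48×49 by 49×9 → 48×9, cost 48·49·9 = 21168; (M1 × (M2 × M3)): 38×48 by 48×9 → 38×9, cost 38·48·9 = 16416; cumulative 37584; ((M1 × (M2 × M3)) × M4): 38×9 by 9×26 → 38×26, cost 38·9·26 = 8892; cumulative 46476. Total 46476.
Difference: |115026 − 46476| = 68550.

68550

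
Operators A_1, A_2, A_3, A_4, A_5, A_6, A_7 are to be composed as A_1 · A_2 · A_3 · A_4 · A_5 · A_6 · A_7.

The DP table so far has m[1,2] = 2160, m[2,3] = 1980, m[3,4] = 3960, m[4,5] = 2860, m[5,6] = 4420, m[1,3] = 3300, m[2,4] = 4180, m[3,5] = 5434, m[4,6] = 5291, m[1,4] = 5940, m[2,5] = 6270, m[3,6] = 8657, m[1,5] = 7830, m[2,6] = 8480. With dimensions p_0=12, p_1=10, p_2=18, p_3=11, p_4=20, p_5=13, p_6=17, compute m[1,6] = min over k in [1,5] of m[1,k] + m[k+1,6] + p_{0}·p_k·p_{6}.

m[1,6] = min over k∈[1,5] of m[1,k]+m[k+1,6]+p_{0}·p_k·p_{6}.
k=1: 0 + 8480 + 12·10·17 = 10520; k=2: 2160 + 8657 + 12·18·17 = 14489; k=3: 3300 + 5291 + 12·11·17 = 10835; k=4: 5940 + 4420 + 12·20·17 = 14440; k=5: 7830 + 0 + 12·13·17 = 10482.
Minimum: 10482 at k=5.

10482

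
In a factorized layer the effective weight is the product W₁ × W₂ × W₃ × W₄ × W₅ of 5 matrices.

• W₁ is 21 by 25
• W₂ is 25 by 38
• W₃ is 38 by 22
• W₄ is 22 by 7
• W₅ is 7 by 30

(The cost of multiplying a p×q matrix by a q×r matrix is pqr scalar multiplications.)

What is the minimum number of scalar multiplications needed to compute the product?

Adjacent pairs: W₁W₂ = 21·25·38 = 19950; W₂W₃ = 25·38·22 = 20900; W₃W₄ = 38·22·7 = 5852; W₄W₅ = 22·7·30 = 4620.
Length 3: W₁..W₃: k=1: 0+20900+21·25·22=32450; k=2: 19950+0+21·38·22=37506 → min 32450 | W₂..W₄: k=2: 0+5852+25·38·7=12502; k=3: 20900+0+25·22·7=24750 → min 12502 | W₃..W₅: k=3: 0+4620+38·22·30=29700; k=4: 5852+0+38·7·30=13832 → min 13832.
Length 4: W₁..W₄: k=1: 0+12502+21·25·7=16177; k=2: 19950+5852+21·38·7=31388; k=3: 32450+0+21·22·7=35684 → min 16177 | W₂..W₅: k=2: 0+13832+25·38·30=42332; k=3: 20900+4620+25·22·30=42020; k=4: 12502+0+25·7·30=17752 → min 17752.
Length 5: W₁..W₅: k=1: 0+17752+21·25·30=33502; k=2: 19950+13832+21·38·30=57722; k=3: 32450+4620+21·22·30=50930; k=4: 16177+0+21·7·30=20587 → min 20587.
Optimal order: ((W₁ × (W₂ × (W₃ × W₄))) × W₅) with cost 20587.

20587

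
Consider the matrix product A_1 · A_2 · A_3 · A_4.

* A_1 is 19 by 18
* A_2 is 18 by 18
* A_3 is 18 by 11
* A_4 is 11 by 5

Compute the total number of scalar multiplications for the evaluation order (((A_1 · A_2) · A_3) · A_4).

10963

(A_1 · A_2): 19×18 by 18×18 → 19×18, cost 19·18·18 = 6156
((A_1 · A_2) · A_3): 19×18 by 18×11 → 19×11, cost 19·18·11 = 3762; cumulative 9918
(((A_1 · A_2) · A_3) · A_4): 19×11 by 11×5 → 19×5, cost 19·11·5 = 1045; cumulative 10963
Total: 10963 scalar multiplications.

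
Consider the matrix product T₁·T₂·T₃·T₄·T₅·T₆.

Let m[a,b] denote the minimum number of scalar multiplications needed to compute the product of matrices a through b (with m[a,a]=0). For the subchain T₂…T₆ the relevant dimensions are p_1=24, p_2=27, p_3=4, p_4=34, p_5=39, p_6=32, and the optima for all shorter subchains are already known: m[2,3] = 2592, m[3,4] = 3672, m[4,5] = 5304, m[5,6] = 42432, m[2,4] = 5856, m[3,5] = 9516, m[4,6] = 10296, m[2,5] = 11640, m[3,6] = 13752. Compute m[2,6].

15960

m[2,6] = min over k∈[2,5] of m[2,k]+m[k+1,6]+p_{1}·p_k·p_{6}.
k=2: 0 + 13752 + 24·27·32 = 34488; k=3: 2592 + 10296 + 24·4·32 = 15960; k=4: 5856 + 42432 + 24·34·32 = 74400; k=5: 11640 + 0 + 24·39·32 = 41592.
Minimum: 15960 at k=3.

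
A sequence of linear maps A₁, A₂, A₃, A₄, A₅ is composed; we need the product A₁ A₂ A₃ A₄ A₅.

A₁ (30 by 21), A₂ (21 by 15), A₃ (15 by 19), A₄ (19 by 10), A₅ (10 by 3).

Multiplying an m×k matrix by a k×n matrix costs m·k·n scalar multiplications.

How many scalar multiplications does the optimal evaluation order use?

4260

Adjacent pairs: A₁A₂ = 30·21·15 = 9450; A₂A₃ = 21·15·19 = 5985; A₃A₄ = 15·19·10 = 2850; A₄A₅ = 19·10·3 = 570.
Length 3: A₁..A₃: k=1: 0+5985+30·21·19=17955; k=2: 9450+0+30·15·19=18000 → min 17955 | A₂..A₄: k=2: 0+2850+21·15·10=6000; k=3: 5985+0+21·19·10=9975 → min 6000 | A₃..A₅: k=3: 0+570+15·19·3=1425; k=4: 2850+0+15·10·3=3300 → min 1425.
Length 4: A₁..A₄: k=1: 0+6000+30·21·10=12300; k=2: 9450+2850+30·15·10=16800; k=3: 17955+0+30·19·10=23655 → min 12300 | A₂..A₅: k=2: 0+1425+21·15·3=2370; k=3: 5985+570+21·19·3=7752; k=4: 6000+0+21·10·3=6630 → min 2370.
Length 5: A₁..A₅: k=1: 0+2370+30·21·3=4260; k=2: 9450+1425+30·15·3=12225; k=3: 17955+570+30·19·3=20235; k=4: 12300+0+30·10·3=13200 → min 4260.
Optimal order: (A₁ (A₂ (A₃ (A₄ A₅)))) with cost 4260.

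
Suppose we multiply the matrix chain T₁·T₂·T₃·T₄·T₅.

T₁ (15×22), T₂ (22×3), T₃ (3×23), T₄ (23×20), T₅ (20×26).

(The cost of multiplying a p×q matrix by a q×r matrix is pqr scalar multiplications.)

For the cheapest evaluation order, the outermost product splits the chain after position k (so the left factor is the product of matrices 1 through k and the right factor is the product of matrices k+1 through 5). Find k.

Adjacent pairs: T₁T₂ = 15·22·3 = 990; T₂T₃ = 22·3·23 = 1518; T₃T₄ = 3·23·20 = 1380; T₄T₅ = 23·20·26 = 11960.
Length 3: T₁..T₃: k=1: 0+1518+15·22·23=9108; k=2: 990+0+15·3·23=2025 → min 2025 | T₂..T₄: k=2: 0+1380+22·3·20=2700; k=3: 1518+0+22·23·20=11638 → min 2700 | T₃..T₅: k=3: 0+11960+3·23·26=13754; k=4: 1380+0+3·20·26=2940 → min 2940.
Length 4: T₁..T₄: k=1: 0+2700+15·22·20=9300; k=2: 990+1380+15·3·20=3270; k=3: 2025+0+15·23·20=8925 → min 3270 | T₂..T₅: k=2: 0+2940+22·3·26=4656; k=3: 1518+11960+22·23·26=26634; k=4: 2700+0+22·20·26=14140 → min 4656.
Top-level splits: k=1: (T₁..T₁)·(T₂..T₅) → 0+4656+15·22·26 = 13236; k=2: (T₁..T₂)·(T₃..T₅) → 990+2940+15·3·26 = 5100; k=3: (T₁..T₃)·(T₄..T₅) → 2025+11960+15·23·26 = 22955; k=4: (T₁..T₄)·(T₅..T₅) → 3270+0+15·20·26 = 11070.
Best split is after T₂, i.e. k = 2.

2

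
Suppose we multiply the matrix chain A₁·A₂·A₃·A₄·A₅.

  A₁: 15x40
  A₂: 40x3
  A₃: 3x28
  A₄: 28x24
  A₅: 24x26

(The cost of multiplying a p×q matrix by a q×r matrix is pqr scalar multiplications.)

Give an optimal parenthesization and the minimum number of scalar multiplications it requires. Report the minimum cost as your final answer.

Adjacent pairs: A₁A₂ = 15·40·3 = 1800; A₂A₃ = 40·3·28 = 3360; A₃A₄ = 3·28·24 = 2016; A₄A₅ = 28·24·26 = 17472.
Length 3: A₁..A₃: k=1: 0+3360+15·40·28=20160; k=2: 1800+0+15·3·28=3060 → min 3060 | A₂..A₄: k=2: 0+2016+40·3·24=4896; k=3: 3360+0+40·28·24=30240 → min 4896 | A₃..A₅: k=3: 0+17472+3·28·26=19656; k=4: 2016+0+3·24·26=3888 → min 3888.
Length 4: A₁..A₄: k=1: 0+4896+15·40·24=19296; k=2: 1800+2016+15·3·24=4896; k=3: 3060+0+15·28·24=13140 → min 4896 | A₂..A₅: k=2: 0+3888+40·3·26=7008; k=3: 3360+17472+40·28·26=49952; k=4: 4896+0+40·24·26=29856 → min 7008.
Length 5: A₁..A₅: k=1: 0+7008+15·40·26=22608; k=2: 1800+3888+15·3·26=6858; k=3: 3060+17472+15·28·26=31452; k=4: 4896+0+15·24·26=14256 → min 6858.
Optimal parenthesization: ((A₁·A₂)·((A₃·A₄)·A₅)) with cost 6858.

6858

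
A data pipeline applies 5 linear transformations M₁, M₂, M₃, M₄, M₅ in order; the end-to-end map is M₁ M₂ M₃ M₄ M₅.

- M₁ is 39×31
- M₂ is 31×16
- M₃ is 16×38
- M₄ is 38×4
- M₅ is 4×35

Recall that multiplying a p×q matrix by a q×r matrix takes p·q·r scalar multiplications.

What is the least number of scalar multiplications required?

Adjacent pairs: M₁M₂ = 39·31·16 = 19344; M₂M₃ = 31·16·38 = 18848; M₃M₄ = 16·38·4 = 2432; M₄M₅ = 38·4·35 = 5320.
Length 3: M₁..M₃: k=1: 0+18848+39·31·38=64790; k=2: 19344+0+39·16·38=43056 → min 43056 | M₂..M₄: k=2: 0+2432+31·16·4=4416; k=3: 18848+0+31·38·4=23560 → min 4416 | M₃..M₅: k=3: 0+5320+16·38·35=26600; k=4: 2432+0+16·4·35=4672 → min 4672.
Length 4: M₁..M₄: k=1: 0+4416+39·31·4=9252; k=2: 19344+2432+39·16·4=24272; k=3: 43056+0+39·38·4=48984 → min 9252 | M₂..M₅: k=2: 0+4672+31·16·35=22032; k=3: 18848+5320+31·38·35=65398; k=4: 4416+0+31·4·35=8756 → min 8756.
Length 5: M₁..M₅: k=1: 0+8756+39·31·35=51071; k=2: 19344+4672+39·16·35=45856; k=3: 43056+5320+39·38·35=100246; k=4: 9252+0+39·4·35=14712 → min 14712.
Optimal order: ((M₁ (M₂ (M₃ M₄))) M₅) with cost 14712.

14712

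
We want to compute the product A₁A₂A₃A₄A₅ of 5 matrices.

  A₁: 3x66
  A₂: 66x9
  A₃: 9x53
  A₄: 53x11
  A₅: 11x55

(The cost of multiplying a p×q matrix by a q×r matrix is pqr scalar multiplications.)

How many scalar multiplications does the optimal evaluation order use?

Adjacent pairs: A₁A₂ = 3·66·9 = 1782; A₂A₃ = 66·9·53 = 31482; A₃A₄ = 9·53·11 = 5247; A₄A₅ = 53·11·55 = 32065.
Length 3: A₁..A₃: k=1: 0+31482+3·66·53=41976; k=2: 1782+0+3·9·53=3213 → min 3213 | A₂..A₄: k=2: 0+5247+66·9·11=11781; k=3: 31482+0+66·53·11=69960 → min 11781 | A₃..A₅: k=3: 0+32065+9·53·55=58300; k=4: 5247+0+9·11·55=10692 → min 10692.
Length 4: A₁..A₄: k=1: 0+11781+3·66·11=13959; k=2: 1782+5247+3·9·11=7326; k=3: 3213+0+3·53·11=4962 → min 4962 | A₂..A₅: k=2: 0+10692+66·9·55=43362; k=3: 31482+32065+66·53·55=255937; k=4: 11781+0+66·11·55=51711 → min 43362.
Length 5: A₁..A₅: k=1: 0+43362+3·66·55=54252; k=2: 1782+10692+3·9·55=13959; k=3: 3213+32065+3·53·55=44023; k=4: 4962+0+3·11·55=6777 → min 6777.
Optimal order: ((((A₁A₂)A₃)A₄)A₅) with cost 6777.

6777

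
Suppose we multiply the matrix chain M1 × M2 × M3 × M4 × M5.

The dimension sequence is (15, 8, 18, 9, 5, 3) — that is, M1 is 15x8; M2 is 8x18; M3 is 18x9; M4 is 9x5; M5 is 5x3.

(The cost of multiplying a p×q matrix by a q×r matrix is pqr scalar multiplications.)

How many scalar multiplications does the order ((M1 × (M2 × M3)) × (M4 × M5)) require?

2916

(M2 × M3): 8×18 by 18×9 → 8×9, cost 8·18·9 = 1296
(M1 × (M2 × M3)): 15×8 by 8×9 → 15×9, cost 15·8·9 = 1080; cumulative 2376
(M4 × M5): 9×5 by 5×3 → 9×3, cost 9·5·3 = 135
((M1 × (M2 × M3)) × (M4 × M5)): 15×9 by 9×3 → 15×3, cost 15·9·3 = 405; cumulative 2916
Total: 2916 scalar multiplications.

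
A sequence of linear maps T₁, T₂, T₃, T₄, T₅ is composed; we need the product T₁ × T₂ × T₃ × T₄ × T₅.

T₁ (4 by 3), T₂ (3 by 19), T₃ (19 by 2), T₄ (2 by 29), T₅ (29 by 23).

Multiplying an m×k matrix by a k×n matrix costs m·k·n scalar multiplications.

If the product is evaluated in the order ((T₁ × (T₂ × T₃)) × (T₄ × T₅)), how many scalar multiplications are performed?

1656

(T₂ × T₃): 3×19 by 19×2 → 3×2, cost 3·19·2 = 114
(T₁ × (T₂ × T₃)): 4×3 by 3×2 → 4×2, cost 4·3·2 = 24; cumulative 138
(T₄ × T₅): 2×29 by 29×23 → 2×23, cost 2·29·23 = 1334
((T₁ × (T₂ × T₃)) × (T₄ × T₅)): 4×2 by 2×23 → 4×23, cost 4·2·23 = 184; cumulative 1656
Total: 1656 scalar multiplications.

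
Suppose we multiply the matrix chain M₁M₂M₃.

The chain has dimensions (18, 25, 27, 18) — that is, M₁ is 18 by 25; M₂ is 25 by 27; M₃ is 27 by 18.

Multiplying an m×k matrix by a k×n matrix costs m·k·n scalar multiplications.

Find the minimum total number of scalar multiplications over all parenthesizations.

20250

Order (M₁(M₂M₃)): (M₂M₃): 25×27 by 27×18 → 25×18, cost 25·27·18 = 12150; (M₁(M₂M₃)): 18×25 by 25×18 → 18×18, cost 18·25·18 = 8100; cumulative 20250. Total 20250.
Order ((M₁M₂)M₃): (M₁M₂): 18×25 by 25×27 → 18×27, cost 18·25·27 = 12150; ((M₁M₂)M₃): 18×27 by 27×18 → 18×18, cost 18·27·18 = 8748; cumulative 20898. Total 20898.
Minimum: 20250.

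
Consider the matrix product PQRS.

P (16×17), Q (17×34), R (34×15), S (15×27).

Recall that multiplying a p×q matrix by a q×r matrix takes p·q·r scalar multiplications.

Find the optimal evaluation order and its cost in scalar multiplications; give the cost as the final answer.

Adjacent pairs: PQ = 16·17·34 = 9248; QR = 17·34·15 = 8670; RS = 34·15·27 = 13770.
Length 3: P..R: k=1: 0+8670+16·17·15=12750; k=2: 9248+0+16·34·15=17408 → min 12750 | Q..S: k=2: 0+13770+17·34·27=29376; k=3: 8670+0+17·15·27=15555 → min 15555.
Length 4: P..S: k=1: 0+15555+16·17·27=22899; k=2: 9248+13770+16·34·27=37706; k=3: 12750+0+16·15·27=19230 → min 19230.
Optimal parenthesization: ((P(QR))S) with cost 19230.

19230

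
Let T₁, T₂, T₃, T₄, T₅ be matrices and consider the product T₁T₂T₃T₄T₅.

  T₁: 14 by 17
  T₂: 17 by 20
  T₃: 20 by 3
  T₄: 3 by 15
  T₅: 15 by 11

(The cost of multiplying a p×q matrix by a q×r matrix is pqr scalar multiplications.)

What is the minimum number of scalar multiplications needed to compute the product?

Adjacent pairs: T₁T₂ = 14·17·20 = 4760; T₂T₃ = 17·20·3 = 1020; T₃T₄ = 20·3·15 = 900; T₄T₅ = 3·15·11 = 495.
Length 3: T₁..T₃: k=1: 0+1020+14·17·3=1734; k=2: 4760+0+14·20·3=5600 → min 1734 | T₂..T₄: k=2: 0+900+17·20·15=6000; k=3: 1020+0+17·3·15=1785 → min 1785 | T₃..T₅: k=3: 0+495+20·3·11=1155; k=4: 900+0+20·15·11=4200 → min 1155.
Length 4: T₁..T₄: k=1: 0+1785+14·17·15=5355; k=2: 4760+900+14·20·15=9860; k=3: 1734+0+14·3·15=2364 → min 2364 | T₂..T₅: k=2: 0+1155+17·20·11=4895; k=3: 1020+495+17·3·11=2076; k=4: 1785+0+17·15·11=4590 → min 2076.
Length 5: T₁..T₅: k=1: 0+2076+14·17·11=4694; k=2: 4760+1155+14·20·11=8995; k=3: 1734+495+14·3·11=2691; k=4: 2364+0+14·15·11=4674 → min 2691.
Optimal order: ((T₁(T₂T₃))(T₄T₅)) with cost 2691.

2691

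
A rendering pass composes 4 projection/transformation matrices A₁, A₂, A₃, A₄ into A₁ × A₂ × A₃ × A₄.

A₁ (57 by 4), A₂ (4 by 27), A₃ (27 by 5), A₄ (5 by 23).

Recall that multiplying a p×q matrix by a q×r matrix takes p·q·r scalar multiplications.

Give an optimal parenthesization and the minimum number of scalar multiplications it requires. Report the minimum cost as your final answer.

Adjacent pairs: A₁A₂ = 57·4·27 = 6156; A₂A₃ = 4·27·5 = 540; A₃A₄ = 27·5·23 = 3105.
Length 3: A₁..A₃: k=1: 0+540+57·4·5=1680; k=2: 6156+0+57·27·5=13851 → min 1680 | A₂..A₄: k=2: 0+3105+4·27·23=5589; k=3: 540+0+4·5·23=1000 → min 1000.
Length 4: A₁..A₄: k=1: 0+1000+57·4·23=6244; k=2: 6156+3105+57·27·23=44658; k=3: 1680+0+57·5·23=8235 → min 6244.
Optimal parenthesization: (A₁ × ((A₂ × A₃) × A₄)) with cost 6244.

6244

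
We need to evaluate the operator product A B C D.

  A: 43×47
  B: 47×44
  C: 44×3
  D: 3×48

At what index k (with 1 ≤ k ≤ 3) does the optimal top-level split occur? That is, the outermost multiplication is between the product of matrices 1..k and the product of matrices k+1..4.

Adjacent pairs: AB = 43·47·44 = 88924; BC = 47·44·3 = 6204; CD = 44·3·48 = 6336.
Length 3: A..C: k=1: 0+6204+43·47·3=12267; k=2: 88924+0+43·44·3=94600 → min 12267 | B..D: k=2: 0+6336+47·44·48=105600; k=3: 6204+0+47·3·48=12972 → min 12972.
Top-level splits: k=1: (A..A)·(B..D) → 0+12972+43·47·48 = 109980; k=2: (A..B)·(C..D) → 88924+6336+43·44·48 = 186076; k=3: (A..C)·(D..D) → 12267+0+43·3·48 = 18459.
Best split is after C, i.e. k = 3.

3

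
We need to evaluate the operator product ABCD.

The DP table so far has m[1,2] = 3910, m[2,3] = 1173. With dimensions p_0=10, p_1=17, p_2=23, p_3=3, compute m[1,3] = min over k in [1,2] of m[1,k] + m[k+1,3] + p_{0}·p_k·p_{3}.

1683

m[1,3] = min over k∈[1,2] of m[1,k]+m[k+1,3]+p_{0}·p_k·p_{3}.
k=1: 0 + 1173 + 10·17·3 = 1683; k=2: 3910 + 0 + 10·23·3 = 4600.
Minimum: 1683 at k=1.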